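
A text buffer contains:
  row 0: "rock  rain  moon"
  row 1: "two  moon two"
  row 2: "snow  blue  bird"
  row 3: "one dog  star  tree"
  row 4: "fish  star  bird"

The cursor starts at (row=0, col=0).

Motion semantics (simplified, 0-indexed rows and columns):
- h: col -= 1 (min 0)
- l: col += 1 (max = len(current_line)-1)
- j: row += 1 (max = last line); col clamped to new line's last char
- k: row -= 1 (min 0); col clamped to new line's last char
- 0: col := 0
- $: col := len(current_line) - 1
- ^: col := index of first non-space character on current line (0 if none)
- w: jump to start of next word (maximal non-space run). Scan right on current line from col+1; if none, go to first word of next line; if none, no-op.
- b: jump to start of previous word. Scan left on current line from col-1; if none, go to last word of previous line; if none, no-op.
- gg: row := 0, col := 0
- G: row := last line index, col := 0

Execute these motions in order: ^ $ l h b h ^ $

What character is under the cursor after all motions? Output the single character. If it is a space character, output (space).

After 1 (^): row=0 col=0 char='r'
After 2 ($): row=0 col=15 char='n'
After 3 (l): row=0 col=15 char='n'
After 4 (h): row=0 col=14 char='o'
After 5 (b): row=0 col=12 char='m'
After 6 (h): row=0 col=11 char='_'
After 7 (^): row=0 col=0 char='r'
After 8 ($): row=0 col=15 char='n'

Answer: n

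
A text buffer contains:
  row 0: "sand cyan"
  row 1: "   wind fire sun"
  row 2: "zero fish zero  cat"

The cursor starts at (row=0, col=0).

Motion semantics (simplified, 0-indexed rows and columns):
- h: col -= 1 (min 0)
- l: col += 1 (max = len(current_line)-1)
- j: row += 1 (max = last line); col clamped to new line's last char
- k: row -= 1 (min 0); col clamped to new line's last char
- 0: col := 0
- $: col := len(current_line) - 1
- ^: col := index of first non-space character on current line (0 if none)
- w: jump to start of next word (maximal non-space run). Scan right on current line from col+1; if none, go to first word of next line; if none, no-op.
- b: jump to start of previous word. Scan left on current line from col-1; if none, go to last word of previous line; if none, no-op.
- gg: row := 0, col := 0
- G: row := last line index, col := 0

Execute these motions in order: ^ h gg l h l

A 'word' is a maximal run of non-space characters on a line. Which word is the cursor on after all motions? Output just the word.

Answer: sand

Derivation:
After 1 (^): row=0 col=0 char='s'
After 2 (h): row=0 col=0 char='s'
After 3 (gg): row=0 col=0 char='s'
After 4 (l): row=0 col=1 char='a'
After 5 (h): row=0 col=0 char='s'
After 6 (l): row=0 col=1 char='a'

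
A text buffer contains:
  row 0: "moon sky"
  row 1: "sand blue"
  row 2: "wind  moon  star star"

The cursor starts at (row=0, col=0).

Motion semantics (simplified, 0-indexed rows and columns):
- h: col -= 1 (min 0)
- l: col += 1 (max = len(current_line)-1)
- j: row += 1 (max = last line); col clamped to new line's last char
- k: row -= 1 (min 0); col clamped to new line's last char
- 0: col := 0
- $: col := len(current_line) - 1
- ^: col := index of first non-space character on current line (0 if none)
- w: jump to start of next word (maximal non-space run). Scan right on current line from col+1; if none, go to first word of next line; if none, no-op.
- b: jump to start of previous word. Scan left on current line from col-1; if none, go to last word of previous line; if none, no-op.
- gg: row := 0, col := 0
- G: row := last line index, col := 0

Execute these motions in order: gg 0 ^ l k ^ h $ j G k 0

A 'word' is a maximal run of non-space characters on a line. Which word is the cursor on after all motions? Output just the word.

After 1 (gg): row=0 col=0 char='m'
After 2 (0): row=0 col=0 char='m'
After 3 (^): row=0 col=0 char='m'
After 4 (l): row=0 col=1 char='o'
After 5 (k): row=0 col=1 char='o'
After 6 (^): row=0 col=0 char='m'
After 7 (h): row=0 col=0 char='m'
After 8 ($): row=0 col=7 char='y'
After 9 (j): row=1 col=7 char='u'
After 10 (G): row=2 col=0 char='w'
After 11 (k): row=1 col=0 char='s'
After 12 (0): row=1 col=0 char='s'

Answer: sand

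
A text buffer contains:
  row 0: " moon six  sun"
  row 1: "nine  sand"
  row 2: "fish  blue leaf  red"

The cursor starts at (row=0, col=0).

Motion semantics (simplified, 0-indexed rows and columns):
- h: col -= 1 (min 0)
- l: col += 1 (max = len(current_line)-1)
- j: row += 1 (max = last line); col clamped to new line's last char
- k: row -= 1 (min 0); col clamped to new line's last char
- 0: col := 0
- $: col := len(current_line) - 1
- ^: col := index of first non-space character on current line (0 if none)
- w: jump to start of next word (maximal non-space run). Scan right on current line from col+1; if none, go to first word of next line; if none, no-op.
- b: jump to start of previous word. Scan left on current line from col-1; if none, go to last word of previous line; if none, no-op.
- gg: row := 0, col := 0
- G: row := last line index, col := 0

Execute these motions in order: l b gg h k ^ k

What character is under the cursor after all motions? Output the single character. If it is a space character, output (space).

Answer: m

Derivation:
After 1 (l): row=0 col=1 char='m'
After 2 (b): row=0 col=1 char='m'
After 3 (gg): row=0 col=0 char='_'
After 4 (h): row=0 col=0 char='_'
After 5 (k): row=0 col=0 char='_'
After 6 (^): row=0 col=1 char='m'
After 7 (k): row=0 col=1 char='m'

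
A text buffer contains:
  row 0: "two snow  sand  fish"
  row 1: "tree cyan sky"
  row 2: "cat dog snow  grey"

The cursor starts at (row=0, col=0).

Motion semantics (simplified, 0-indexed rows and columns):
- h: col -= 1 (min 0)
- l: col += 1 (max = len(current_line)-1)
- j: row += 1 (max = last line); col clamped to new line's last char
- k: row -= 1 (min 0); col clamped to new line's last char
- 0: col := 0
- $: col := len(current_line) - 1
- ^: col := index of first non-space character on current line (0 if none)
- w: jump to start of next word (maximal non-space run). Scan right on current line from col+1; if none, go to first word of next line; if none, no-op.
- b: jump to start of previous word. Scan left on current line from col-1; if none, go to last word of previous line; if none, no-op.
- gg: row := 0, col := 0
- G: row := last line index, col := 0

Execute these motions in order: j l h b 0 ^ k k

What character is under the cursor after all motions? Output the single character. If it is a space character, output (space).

Answer: t

Derivation:
After 1 (j): row=1 col=0 char='t'
After 2 (l): row=1 col=1 char='r'
After 3 (h): row=1 col=0 char='t'
After 4 (b): row=0 col=16 char='f'
After 5 (0): row=0 col=0 char='t'
After 6 (^): row=0 col=0 char='t'
After 7 (k): row=0 col=0 char='t'
After 8 (k): row=0 col=0 char='t'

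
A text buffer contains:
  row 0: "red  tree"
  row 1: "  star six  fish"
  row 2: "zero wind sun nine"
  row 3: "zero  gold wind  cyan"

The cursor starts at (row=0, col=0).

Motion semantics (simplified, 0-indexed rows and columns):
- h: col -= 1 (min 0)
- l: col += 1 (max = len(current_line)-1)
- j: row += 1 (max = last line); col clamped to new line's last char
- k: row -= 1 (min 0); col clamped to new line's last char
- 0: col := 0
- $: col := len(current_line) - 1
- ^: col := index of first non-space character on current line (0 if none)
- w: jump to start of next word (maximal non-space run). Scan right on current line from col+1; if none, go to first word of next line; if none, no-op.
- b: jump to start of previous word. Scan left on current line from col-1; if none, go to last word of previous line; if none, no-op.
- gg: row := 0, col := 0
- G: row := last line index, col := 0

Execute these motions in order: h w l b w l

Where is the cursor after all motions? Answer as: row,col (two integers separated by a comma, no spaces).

After 1 (h): row=0 col=0 char='r'
After 2 (w): row=0 col=5 char='t'
After 3 (l): row=0 col=6 char='r'
After 4 (b): row=0 col=5 char='t'
After 5 (w): row=1 col=2 char='s'
After 6 (l): row=1 col=3 char='t'

Answer: 1,3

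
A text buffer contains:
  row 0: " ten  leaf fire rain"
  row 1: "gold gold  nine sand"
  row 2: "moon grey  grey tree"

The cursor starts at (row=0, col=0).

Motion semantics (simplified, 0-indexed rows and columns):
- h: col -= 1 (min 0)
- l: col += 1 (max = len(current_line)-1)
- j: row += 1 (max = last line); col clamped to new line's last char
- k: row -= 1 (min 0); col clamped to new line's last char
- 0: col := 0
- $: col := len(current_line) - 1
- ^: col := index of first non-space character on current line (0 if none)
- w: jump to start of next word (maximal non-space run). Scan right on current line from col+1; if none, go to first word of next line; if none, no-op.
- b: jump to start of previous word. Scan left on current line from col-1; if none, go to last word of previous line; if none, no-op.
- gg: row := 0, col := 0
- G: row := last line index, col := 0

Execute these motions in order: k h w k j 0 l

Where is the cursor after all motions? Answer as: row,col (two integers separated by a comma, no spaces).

Answer: 1,1

Derivation:
After 1 (k): row=0 col=0 char='_'
After 2 (h): row=0 col=0 char='_'
After 3 (w): row=0 col=1 char='t'
After 4 (k): row=0 col=1 char='t'
After 5 (j): row=1 col=1 char='o'
After 6 (0): row=1 col=0 char='g'
After 7 (l): row=1 col=1 char='o'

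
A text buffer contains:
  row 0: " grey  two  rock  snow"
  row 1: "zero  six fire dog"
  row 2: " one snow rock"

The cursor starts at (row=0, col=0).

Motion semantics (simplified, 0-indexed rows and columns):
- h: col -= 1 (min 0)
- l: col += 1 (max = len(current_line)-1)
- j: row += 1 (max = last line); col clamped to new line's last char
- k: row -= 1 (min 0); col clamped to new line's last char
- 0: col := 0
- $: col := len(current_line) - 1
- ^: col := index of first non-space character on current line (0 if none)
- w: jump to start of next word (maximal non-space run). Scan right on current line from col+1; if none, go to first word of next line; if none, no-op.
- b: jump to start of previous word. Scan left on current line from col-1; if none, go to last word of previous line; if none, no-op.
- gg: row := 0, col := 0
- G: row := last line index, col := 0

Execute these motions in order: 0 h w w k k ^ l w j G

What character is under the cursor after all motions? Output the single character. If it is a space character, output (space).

Answer: (space)

Derivation:
After 1 (0): row=0 col=0 char='_'
After 2 (h): row=0 col=0 char='_'
After 3 (w): row=0 col=1 char='g'
After 4 (w): row=0 col=7 char='t'
After 5 (k): row=0 col=7 char='t'
After 6 (k): row=0 col=7 char='t'
After 7 (^): row=0 col=1 char='g'
After 8 (l): row=0 col=2 char='r'
After 9 (w): row=0 col=7 char='t'
After 10 (j): row=1 col=7 char='i'
After 11 (G): row=2 col=0 char='_'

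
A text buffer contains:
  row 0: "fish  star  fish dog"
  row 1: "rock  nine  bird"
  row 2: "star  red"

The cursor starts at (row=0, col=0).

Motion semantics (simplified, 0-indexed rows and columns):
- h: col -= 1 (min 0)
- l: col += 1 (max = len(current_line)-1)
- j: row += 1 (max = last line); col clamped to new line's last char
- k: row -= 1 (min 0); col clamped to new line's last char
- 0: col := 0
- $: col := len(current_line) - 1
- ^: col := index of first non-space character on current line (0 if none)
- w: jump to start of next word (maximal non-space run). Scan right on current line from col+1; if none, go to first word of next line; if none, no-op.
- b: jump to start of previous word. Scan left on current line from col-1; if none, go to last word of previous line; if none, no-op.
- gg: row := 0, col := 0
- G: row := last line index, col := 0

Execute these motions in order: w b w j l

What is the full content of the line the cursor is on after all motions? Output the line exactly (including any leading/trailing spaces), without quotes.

After 1 (w): row=0 col=6 char='s'
After 2 (b): row=0 col=0 char='f'
After 3 (w): row=0 col=6 char='s'
After 4 (j): row=1 col=6 char='n'
After 5 (l): row=1 col=7 char='i'

Answer: rock  nine  bird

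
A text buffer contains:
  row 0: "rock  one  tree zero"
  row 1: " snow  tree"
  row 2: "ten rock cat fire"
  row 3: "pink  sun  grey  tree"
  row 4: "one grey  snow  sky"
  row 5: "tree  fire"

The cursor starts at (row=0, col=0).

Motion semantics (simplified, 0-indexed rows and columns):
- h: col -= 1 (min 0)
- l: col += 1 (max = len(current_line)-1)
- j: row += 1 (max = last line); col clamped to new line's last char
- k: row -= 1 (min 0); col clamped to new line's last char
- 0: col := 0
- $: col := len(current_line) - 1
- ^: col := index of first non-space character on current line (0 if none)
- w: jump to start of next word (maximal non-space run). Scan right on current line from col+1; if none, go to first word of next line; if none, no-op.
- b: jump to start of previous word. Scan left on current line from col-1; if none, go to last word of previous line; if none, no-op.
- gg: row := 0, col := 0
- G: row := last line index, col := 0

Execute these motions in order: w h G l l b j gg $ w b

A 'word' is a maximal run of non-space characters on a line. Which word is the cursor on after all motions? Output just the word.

Answer: zero

Derivation:
After 1 (w): row=0 col=6 char='o'
After 2 (h): row=0 col=5 char='_'
After 3 (G): row=5 col=0 char='t'
After 4 (l): row=5 col=1 char='r'
After 5 (l): row=5 col=2 char='e'
After 6 (b): row=5 col=0 char='t'
After 7 (j): row=5 col=0 char='t'
After 8 (gg): row=0 col=0 char='r'
After 9 ($): row=0 col=19 char='o'
After 10 (w): row=1 col=1 char='s'
After 11 (b): row=0 col=16 char='z'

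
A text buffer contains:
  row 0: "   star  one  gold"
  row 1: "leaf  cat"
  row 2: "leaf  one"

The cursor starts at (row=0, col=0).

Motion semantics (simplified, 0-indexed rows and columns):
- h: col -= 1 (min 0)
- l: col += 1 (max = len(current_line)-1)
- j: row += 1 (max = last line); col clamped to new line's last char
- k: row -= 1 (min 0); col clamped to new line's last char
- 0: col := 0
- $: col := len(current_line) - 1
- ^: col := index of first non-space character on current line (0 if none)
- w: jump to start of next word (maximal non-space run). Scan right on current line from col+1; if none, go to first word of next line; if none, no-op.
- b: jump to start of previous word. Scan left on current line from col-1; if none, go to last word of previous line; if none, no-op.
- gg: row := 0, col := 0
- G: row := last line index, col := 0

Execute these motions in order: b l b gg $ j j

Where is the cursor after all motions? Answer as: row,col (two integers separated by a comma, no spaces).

After 1 (b): row=0 col=0 char='_'
After 2 (l): row=0 col=1 char='_'
After 3 (b): row=0 col=1 char='_'
After 4 (gg): row=0 col=0 char='_'
After 5 ($): row=0 col=17 char='d'
After 6 (j): row=1 col=8 char='t'
After 7 (j): row=2 col=8 char='e'

Answer: 2,8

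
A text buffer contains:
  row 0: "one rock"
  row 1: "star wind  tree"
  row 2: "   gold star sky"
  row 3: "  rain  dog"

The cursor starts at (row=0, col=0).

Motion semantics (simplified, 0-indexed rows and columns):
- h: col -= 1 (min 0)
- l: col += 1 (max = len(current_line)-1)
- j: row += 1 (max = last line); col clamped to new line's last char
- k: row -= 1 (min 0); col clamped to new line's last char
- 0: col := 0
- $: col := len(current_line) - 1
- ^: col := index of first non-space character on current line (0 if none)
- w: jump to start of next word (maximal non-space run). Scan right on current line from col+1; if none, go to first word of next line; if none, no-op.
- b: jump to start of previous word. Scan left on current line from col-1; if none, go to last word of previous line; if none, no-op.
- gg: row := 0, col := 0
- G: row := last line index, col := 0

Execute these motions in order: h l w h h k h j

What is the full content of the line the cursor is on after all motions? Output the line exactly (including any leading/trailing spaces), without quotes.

Answer: star wind  tree

Derivation:
After 1 (h): row=0 col=0 char='o'
After 2 (l): row=0 col=1 char='n'
After 3 (w): row=0 col=4 char='r'
After 4 (h): row=0 col=3 char='_'
After 5 (h): row=0 col=2 char='e'
After 6 (k): row=0 col=2 char='e'
After 7 (h): row=0 col=1 char='n'
After 8 (j): row=1 col=1 char='t'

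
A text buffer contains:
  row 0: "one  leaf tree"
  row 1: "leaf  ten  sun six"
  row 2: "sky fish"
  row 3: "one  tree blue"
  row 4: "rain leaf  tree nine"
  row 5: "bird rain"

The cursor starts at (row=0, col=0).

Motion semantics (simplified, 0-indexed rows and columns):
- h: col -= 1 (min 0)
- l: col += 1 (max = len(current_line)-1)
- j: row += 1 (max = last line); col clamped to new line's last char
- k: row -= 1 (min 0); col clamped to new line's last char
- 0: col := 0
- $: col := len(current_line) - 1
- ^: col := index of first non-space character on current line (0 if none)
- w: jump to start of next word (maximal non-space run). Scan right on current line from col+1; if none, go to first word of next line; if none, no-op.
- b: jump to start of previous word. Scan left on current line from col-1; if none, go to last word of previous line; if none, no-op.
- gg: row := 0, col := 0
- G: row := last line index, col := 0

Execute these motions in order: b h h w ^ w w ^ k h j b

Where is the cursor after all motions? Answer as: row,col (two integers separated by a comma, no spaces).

After 1 (b): row=0 col=0 char='o'
After 2 (h): row=0 col=0 char='o'
After 3 (h): row=0 col=0 char='o'
After 4 (w): row=0 col=5 char='l'
After 5 (^): row=0 col=0 char='o'
After 6 (w): row=0 col=5 char='l'
After 7 (w): row=0 col=10 char='t'
After 8 (^): row=0 col=0 char='o'
After 9 (k): row=0 col=0 char='o'
After 10 (h): row=0 col=0 char='o'
After 11 (j): row=1 col=0 char='l'
After 12 (b): row=0 col=10 char='t'

Answer: 0,10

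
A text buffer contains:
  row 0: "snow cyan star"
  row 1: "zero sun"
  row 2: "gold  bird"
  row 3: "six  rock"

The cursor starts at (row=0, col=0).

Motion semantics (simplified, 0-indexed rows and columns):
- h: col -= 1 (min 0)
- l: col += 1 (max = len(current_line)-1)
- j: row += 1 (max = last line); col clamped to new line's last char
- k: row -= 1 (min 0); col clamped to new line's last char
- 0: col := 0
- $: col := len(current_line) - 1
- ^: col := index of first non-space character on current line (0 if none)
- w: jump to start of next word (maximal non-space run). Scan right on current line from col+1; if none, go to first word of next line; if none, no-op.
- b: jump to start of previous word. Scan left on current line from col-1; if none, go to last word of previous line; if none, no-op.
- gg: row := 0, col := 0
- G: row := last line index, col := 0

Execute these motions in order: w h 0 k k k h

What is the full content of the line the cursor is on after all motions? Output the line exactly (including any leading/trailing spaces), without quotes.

After 1 (w): row=0 col=5 char='c'
After 2 (h): row=0 col=4 char='_'
After 3 (0): row=0 col=0 char='s'
After 4 (k): row=0 col=0 char='s'
After 5 (k): row=0 col=0 char='s'
After 6 (k): row=0 col=0 char='s'
After 7 (h): row=0 col=0 char='s'

Answer: snow cyan star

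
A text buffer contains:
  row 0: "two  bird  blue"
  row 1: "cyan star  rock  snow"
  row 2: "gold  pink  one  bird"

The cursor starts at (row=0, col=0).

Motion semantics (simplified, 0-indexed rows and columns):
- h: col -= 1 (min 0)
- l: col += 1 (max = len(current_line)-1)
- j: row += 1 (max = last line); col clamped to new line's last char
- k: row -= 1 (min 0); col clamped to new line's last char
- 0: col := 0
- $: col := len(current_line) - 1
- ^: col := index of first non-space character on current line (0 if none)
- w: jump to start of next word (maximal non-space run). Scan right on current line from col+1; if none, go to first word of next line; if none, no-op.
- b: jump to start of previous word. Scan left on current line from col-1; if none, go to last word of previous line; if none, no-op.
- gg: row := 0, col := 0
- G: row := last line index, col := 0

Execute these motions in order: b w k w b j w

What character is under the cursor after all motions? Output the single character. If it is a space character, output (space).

Answer: r

Derivation:
After 1 (b): row=0 col=0 char='t'
After 2 (w): row=0 col=5 char='b'
After 3 (k): row=0 col=5 char='b'
After 4 (w): row=0 col=11 char='b'
After 5 (b): row=0 col=5 char='b'
After 6 (j): row=1 col=5 char='s'
After 7 (w): row=1 col=11 char='r'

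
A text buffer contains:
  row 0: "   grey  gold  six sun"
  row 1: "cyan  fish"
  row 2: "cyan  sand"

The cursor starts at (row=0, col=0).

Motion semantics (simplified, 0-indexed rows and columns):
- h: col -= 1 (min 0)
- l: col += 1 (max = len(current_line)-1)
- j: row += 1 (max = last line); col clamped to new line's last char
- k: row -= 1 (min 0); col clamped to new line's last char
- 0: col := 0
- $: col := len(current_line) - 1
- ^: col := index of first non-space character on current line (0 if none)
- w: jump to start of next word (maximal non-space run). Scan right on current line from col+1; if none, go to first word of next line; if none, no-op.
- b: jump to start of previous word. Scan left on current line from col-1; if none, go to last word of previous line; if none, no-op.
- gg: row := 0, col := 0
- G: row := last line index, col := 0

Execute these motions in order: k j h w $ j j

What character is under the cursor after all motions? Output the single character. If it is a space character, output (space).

After 1 (k): row=0 col=0 char='_'
After 2 (j): row=1 col=0 char='c'
After 3 (h): row=1 col=0 char='c'
After 4 (w): row=1 col=6 char='f'
After 5 ($): row=1 col=9 char='h'
After 6 (j): row=2 col=9 char='d'
After 7 (j): row=2 col=9 char='d'

Answer: d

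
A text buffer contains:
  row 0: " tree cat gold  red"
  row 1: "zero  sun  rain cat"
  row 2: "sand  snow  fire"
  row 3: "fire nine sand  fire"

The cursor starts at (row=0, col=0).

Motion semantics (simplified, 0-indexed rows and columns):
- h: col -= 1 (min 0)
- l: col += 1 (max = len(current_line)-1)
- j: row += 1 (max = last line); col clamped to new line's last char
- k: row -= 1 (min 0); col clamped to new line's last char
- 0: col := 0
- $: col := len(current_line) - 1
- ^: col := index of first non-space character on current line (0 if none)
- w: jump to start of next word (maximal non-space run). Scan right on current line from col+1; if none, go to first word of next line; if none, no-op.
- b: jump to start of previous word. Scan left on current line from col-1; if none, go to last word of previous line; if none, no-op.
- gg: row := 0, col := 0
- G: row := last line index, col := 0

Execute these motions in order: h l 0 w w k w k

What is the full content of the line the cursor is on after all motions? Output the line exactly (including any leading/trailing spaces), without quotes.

After 1 (h): row=0 col=0 char='_'
After 2 (l): row=0 col=1 char='t'
After 3 (0): row=0 col=0 char='_'
After 4 (w): row=0 col=1 char='t'
After 5 (w): row=0 col=6 char='c'
After 6 (k): row=0 col=6 char='c'
After 7 (w): row=0 col=10 char='g'
After 8 (k): row=0 col=10 char='g'

Answer:  tree cat gold  red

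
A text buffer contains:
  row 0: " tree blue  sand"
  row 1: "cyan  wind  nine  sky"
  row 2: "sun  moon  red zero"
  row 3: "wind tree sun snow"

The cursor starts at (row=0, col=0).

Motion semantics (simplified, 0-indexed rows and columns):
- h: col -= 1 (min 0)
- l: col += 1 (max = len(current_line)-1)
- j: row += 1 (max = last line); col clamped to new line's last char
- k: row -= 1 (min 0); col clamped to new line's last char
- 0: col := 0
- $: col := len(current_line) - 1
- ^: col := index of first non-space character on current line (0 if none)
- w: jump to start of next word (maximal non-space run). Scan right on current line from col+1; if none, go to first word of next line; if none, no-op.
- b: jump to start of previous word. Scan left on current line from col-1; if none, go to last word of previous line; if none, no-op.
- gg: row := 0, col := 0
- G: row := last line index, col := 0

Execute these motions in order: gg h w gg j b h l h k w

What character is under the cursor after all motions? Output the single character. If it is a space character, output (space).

Answer: s

Derivation:
After 1 (gg): row=0 col=0 char='_'
After 2 (h): row=0 col=0 char='_'
After 3 (w): row=0 col=1 char='t'
After 4 (gg): row=0 col=0 char='_'
After 5 (j): row=1 col=0 char='c'
After 6 (b): row=0 col=12 char='s'
After 7 (h): row=0 col=11 char='_'
After 8 (l): row=0 col=12 char='s'
After 9 (h): row=0 col=11 char='_'
After 10 (k): row=0 col=11 char='_'
After 11 (w): row=0 col=12 char='s'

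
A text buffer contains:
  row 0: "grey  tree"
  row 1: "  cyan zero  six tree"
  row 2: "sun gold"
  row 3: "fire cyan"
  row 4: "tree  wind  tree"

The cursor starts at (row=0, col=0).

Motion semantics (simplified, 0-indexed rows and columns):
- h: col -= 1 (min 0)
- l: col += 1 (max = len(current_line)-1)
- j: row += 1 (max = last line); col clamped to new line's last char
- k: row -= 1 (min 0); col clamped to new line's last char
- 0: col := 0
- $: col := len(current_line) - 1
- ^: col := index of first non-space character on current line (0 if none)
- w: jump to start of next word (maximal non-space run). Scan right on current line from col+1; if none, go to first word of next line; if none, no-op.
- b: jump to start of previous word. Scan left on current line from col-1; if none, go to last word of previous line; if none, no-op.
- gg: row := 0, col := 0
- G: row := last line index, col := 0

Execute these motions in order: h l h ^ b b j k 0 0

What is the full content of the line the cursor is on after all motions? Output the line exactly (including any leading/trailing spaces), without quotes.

After 1 (h): row=0 col=0 char='g'
After 2 (l): row=0 col=1 char='r'
After 3 (h): row=0 col=0 char='g'
After 4 (^): row=0 col=0 char='g'
After 5 (b): row=0 col=0 char='g'
After 6 (b): row=0 col=0 char='g'
After 7 (j): row=1 col=0 char='_'
After 8 (k): row=0 col=0 char='g'
After 9 (0): row=0 col=0 char='g'
After 10 (0): row=0 col=0 char='g'

Answer: grey  tree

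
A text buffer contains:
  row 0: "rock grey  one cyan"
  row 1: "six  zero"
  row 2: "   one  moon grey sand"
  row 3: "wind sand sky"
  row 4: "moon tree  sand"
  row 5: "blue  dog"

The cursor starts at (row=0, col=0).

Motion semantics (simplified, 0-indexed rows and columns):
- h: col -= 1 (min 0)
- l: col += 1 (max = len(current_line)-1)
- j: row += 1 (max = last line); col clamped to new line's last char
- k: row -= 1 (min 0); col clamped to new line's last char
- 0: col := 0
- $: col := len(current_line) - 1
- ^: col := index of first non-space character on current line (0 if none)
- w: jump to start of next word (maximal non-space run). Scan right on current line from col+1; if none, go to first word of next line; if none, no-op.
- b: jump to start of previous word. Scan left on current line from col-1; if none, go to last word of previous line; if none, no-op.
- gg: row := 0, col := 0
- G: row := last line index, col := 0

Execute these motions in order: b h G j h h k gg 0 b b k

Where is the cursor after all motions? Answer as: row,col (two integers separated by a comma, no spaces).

After 1 (b): row=0 col=0 char='r'
After 2 (h): row=0 col=0 char='r'
After 3 (G): row=5 col=0 char='b'
After 4 (j): row=5 col=0 char='b'
After 5 (h): row=5 col=0 char='b'
After 6 (h): row=5 col=0 char='b'
After 7 (k): row=4 col=0 char='m'
After 8 (gg): row=0 col=0 char='r'
After 9 (0): row=0 col=0 char='r'
After 10 (b): row=0 col=0 char='r'
After 11 (b): row=0 col=0 char='r'
After 12 (k): row=0 col=0 char='r'

Answer: 0,0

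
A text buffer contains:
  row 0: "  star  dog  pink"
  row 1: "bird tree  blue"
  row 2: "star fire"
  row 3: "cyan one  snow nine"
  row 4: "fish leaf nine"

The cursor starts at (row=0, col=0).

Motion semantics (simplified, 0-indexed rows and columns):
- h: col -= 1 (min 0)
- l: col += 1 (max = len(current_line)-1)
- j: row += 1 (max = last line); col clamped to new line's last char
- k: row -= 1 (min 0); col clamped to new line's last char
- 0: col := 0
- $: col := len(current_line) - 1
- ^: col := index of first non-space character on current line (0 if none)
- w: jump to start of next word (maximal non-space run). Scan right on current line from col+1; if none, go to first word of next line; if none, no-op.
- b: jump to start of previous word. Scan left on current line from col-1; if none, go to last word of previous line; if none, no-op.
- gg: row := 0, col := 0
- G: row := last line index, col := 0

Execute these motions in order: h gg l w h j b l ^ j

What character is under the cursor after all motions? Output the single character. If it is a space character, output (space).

After 1 (h): row=0 col=0 char='_'
After 2 (gg): row=0 col=0 char='_'
After 3 (l): row=0 col=1 char='_'
After 4 (w): row=0 col=2 char='s'
After 5 (h): row=0 col=1 char='_'
After 6 (j): row=1 col=1 char='i'
After 7 (b): row=1 col=0 char='b'
After 8 (l): row=1 col=1 char='i'
After 9 (^): row=1 col=0 char='b'
After 10 (j): row=2 col=0 char='s'

Answer: s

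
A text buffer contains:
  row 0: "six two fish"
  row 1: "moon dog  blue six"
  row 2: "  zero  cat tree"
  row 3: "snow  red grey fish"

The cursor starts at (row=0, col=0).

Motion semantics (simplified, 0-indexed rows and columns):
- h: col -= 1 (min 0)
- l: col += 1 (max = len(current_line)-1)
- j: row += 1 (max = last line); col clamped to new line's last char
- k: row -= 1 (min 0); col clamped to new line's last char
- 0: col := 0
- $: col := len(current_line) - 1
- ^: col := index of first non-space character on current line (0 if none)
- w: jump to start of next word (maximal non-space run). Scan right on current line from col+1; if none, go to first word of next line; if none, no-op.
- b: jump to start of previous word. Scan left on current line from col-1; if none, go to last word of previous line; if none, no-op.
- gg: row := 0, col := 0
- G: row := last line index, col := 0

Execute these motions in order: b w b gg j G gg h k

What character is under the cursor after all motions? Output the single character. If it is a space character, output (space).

Answer: s

Derivation:
After 1 (b): row=0 col=0 char='s'
After 2 (w): row=0 col=4 char='t'
After 3 (b): row=0 col=0 char='s'
After 4 (gg): row=0 col=0 char='s'
After 5 (j): row=1 col=0 char='m'
After 6 (G): row=3 col=0 char='s'
After 7 (gg): row=0 col=0 char='s'
After 8 (h): row=0 col=0 char='s'
After 9 (k): row=0 col=0 char='s'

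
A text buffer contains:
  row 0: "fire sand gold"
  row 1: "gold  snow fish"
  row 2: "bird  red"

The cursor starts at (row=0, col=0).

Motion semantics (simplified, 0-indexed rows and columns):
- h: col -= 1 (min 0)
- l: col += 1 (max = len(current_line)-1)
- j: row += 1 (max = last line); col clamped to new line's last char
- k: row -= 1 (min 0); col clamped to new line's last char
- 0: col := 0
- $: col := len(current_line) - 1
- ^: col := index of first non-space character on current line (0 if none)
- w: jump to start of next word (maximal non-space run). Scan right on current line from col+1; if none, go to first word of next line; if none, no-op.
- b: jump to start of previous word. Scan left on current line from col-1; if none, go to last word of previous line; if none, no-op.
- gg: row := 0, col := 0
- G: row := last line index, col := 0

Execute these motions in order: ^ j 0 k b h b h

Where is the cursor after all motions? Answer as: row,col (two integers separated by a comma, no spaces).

Answer: 0,0

Derivation:
After 1 (^): row=0 col=0 char='f'
After 2 (j): row=1 col=0 char='g'
After 3 (0): row=1 col=0 char='g'
After 4 (k): row=0 col=0 char='f'
After 5 (b): row=0 col=0 char='f'
After 6 (h): row=0 col=0 char='f'
After 7 (b): row=0 col=0 char='f'
After 8 (h): row=0 col=0 char='f'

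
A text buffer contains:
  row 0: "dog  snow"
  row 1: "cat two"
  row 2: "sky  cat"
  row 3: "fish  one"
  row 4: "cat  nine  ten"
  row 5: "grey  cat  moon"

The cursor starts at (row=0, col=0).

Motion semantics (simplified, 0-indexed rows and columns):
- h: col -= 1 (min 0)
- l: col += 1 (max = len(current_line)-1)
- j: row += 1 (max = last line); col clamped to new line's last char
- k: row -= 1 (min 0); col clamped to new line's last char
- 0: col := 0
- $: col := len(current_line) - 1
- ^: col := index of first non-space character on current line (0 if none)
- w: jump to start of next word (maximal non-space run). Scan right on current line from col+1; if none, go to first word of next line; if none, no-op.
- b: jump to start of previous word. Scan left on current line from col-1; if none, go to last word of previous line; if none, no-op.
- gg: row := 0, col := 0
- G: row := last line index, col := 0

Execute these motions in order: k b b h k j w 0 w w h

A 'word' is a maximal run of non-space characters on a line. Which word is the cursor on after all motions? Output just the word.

After 1 (k): row=0 col=0 char='d'
After 2 (b): row=0 col=0 char='d'
After 3 (b): row=0 col=0 char='d'
After 4 (h): row=0 col=0 char='d'
After 5 (k): row=0 col=0 char='d'
After 6 (j): row=1 col=0 char='c'
After 7 (w): row=1 col=4 char='t'
After 8 (0): row=1 col=0 char='c'
After 9 (w): row=1 col=4 char='t'
After 10 (w): row=2 col=0 char='s'
After 11 (h): row=2 col=0 char='s'

Answer: sky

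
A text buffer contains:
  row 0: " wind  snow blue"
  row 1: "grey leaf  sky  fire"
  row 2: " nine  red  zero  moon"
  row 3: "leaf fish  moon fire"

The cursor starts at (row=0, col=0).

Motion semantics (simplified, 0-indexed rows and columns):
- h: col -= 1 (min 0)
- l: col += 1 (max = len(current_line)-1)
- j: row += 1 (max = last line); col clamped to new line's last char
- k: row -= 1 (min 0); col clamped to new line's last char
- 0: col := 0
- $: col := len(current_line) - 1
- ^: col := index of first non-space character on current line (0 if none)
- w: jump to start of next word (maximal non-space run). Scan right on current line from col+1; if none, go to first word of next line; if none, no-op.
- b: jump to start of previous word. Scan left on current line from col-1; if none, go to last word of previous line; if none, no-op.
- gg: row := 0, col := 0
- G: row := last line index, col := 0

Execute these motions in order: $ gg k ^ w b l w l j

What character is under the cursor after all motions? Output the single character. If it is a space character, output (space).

After 1 ($): row=0 col=15 char='e'
After 2 (gg): row=0 col=0 char='_'
After 3 (k): row=0 col=0 char='_'
After 4 (^): row=0 col=1 char='w'
After 5 (w): row=0 col=7 char='s'
After 6 (b): row=0 col=1 char='w'
After 7 (l): row=0 col=2 char='i'
After 8 (w): row=0 col=7 char='s'
After 9 (l): row=0 col=8 char='n'
After 10 (j): row=1 col=8 char='f'

Answer: f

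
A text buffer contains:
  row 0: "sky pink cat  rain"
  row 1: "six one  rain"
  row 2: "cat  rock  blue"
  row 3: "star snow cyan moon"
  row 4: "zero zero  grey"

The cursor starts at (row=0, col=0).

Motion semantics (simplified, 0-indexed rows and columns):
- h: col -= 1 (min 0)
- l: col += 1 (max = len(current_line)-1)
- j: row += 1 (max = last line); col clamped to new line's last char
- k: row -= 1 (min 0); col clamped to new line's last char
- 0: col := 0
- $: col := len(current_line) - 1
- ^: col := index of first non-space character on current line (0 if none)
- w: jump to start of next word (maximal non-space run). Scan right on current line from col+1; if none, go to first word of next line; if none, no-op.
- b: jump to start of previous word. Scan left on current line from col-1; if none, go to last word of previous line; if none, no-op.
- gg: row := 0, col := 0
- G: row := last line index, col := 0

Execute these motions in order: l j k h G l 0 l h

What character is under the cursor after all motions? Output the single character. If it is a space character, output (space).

Answer: z

Derivation:
After 1 (l): row=0 col=1 char='k'
After 2 (j): row=1 col=1 char='i'
After 3 (k): row=0 col=1 char='k'
After 4 (h): row=0 col=0 char='s'
After 5 (G): row=4 col=0 char='z'
After 6 (l): row=4 col=1 char='e'
After 7 (0): row=4 col=0 char='z'
After 8 (l): row=4 col=1 char='e'
After 9 (h): row=4 col=0 char='z'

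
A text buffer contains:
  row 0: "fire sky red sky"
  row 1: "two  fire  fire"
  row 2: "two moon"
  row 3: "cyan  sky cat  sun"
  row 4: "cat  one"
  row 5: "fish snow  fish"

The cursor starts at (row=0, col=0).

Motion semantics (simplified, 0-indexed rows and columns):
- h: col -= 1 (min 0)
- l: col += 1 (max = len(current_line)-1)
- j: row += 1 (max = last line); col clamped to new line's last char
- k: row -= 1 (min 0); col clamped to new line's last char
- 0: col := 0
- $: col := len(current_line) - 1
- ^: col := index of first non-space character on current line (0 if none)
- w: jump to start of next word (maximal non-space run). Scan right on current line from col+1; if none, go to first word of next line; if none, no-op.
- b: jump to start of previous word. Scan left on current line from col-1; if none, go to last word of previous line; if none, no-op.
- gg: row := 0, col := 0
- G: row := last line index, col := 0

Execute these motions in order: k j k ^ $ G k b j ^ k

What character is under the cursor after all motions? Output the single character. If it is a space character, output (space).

After 1 (k): row=0 col=0 char='f'
After 2 (j): row=1 col=0 char='t'
After 3 (k): row=0 col=0 char='f'
After 4 (^): row=0 col=0 char='f'
After 5 ($): row=0 col=15 char='y'
After 6 (G): row=5 col=0 char='f'
After 7 (k): row=4 col=0 char='c'
After 8 (b): row=3 col=15 char='s'
After 9 (j): row=4 col=7 char='e'
After 10 (^): row=4 col=0 char='c'
After 11 (k): row=3 col=0 char='c'

Answer: c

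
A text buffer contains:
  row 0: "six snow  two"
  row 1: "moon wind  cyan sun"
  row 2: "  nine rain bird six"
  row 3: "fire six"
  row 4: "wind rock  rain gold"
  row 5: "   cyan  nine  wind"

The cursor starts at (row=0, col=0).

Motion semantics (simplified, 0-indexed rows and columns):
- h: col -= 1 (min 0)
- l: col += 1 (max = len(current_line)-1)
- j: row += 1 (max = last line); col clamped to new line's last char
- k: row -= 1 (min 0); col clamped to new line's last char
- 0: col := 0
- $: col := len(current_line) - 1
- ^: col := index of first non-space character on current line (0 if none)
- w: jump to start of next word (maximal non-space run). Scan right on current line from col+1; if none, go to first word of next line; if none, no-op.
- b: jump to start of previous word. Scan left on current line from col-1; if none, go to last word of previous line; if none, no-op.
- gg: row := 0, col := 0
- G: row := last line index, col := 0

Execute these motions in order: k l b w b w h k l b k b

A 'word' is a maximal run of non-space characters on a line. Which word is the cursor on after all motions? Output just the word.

After 1 (k): row=0 col=0 char='s'
After 2 (l): row=0 col=1 char='i'
After 3 (b): row=0 col=0 char='s'
After 4 (w): row=0 col=4 char='s'
After 5 (b): row=0 col=0 char='s'
After 6 (w): row=0 col=4 char='s'
After 7 (h): row=0 col=3 char='_'
After 8 (k): row=0 col=3 char='_'
After 9 (l): row=0 col=4 char='s'
After 10 (b): row=0 col=0 char='s'
After 11 (k): row=0 col=0 char='s'
After 12 (b): row=0 col=0 char='s'

Answer: six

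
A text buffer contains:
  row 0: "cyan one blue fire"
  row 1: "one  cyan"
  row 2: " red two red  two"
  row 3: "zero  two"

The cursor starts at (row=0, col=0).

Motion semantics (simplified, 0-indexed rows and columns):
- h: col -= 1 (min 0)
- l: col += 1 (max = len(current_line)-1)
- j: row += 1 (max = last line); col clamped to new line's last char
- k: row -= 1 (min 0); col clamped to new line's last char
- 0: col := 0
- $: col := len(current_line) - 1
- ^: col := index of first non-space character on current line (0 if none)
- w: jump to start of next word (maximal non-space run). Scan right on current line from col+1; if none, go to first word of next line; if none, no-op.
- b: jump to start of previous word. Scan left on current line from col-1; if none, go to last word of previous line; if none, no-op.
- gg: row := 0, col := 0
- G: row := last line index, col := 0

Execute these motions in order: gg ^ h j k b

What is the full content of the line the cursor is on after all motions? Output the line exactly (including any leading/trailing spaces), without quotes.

Answer: cyan one blue fire

Derivation:
After 1 (gg): row=0 col=0 char='c'
After 2 (^): row=0 col=0 char='c'
After 3 (h): row=0 col=0 char='c'
After 4 (j): row=1 col=0 char='o'
After 5 (k): row=0 col=0 char='c'
After 6 (b): row=0 col=0 char='c'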